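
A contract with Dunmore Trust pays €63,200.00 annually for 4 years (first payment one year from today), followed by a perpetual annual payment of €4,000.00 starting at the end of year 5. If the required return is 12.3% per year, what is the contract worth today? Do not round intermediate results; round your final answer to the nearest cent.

€211201.18

PV of 4-year annuity: €63,200.00 × [1 − (1+0.123)^−4] / 0.123 = 190753.88309
Perpetuity value at year 4: €4,000.00 / 0.123 = 32520.32520
PV of perpetuity: 32520.32520 / (1+0.123)^4 = 20447.29463
Total PV = 190753.88309 + 20447.29463 = 211201.17772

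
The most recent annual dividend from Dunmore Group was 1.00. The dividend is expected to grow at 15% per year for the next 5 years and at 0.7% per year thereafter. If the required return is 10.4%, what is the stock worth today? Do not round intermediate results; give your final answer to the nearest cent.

18.39

D_1 = 1.15000
D_2 = 1.32250
D_3 = 1.52087
D_4 = 1.74901
D_5 = 2.01136
Terminal value at year 5: TV = D_5×(1+g_2)/(r−g_2) = 2.02544/0.097 = 20.88079
P_0 = D_1/(1+r)^1 + D_2/(1+r)^2 + D_3/(1+r)^3 + D_4/(1+r)^4 + D_5/(1+r)^5 + TV/(1+r)^5
    = 1.04167 + 1.08507 + 1.13028 + 1.17738 + 1.22643 + 12.73214 = 18.39297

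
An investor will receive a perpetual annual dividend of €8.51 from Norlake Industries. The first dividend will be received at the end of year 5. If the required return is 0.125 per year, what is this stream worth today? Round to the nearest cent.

Value at end of year 4: C / r = €8.51 / 0.125 = €68.0800
Discount to today: PV = €68.0800 / (1 + 0.125)^4 = €68.0800 / 1.601807 = €42.50

€42.50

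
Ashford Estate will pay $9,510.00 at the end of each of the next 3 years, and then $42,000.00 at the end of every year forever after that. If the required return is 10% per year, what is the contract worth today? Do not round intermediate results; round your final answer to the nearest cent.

PV of 3-year annuity: $9,510.00 × [1 − (1+0.1)^−3] / 0.1 = 23649.96243
Perpetuity value at year 3: $42,000.00 / 0.1 = 420000.00000
PV of perpetuity: 420000.00000 / (1+0.1)^3 = 315552.21638
Total PV = 23649.96243 + 315552.21638 = 339202.17881

$339202.18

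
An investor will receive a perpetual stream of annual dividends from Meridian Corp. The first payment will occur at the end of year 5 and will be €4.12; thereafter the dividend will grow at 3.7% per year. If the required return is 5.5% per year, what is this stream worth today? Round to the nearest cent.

€184.76

Value at end of year 4: C₁ / (r − g) = €4.12 / (0.055 − 0.037) = €228.8889
Discount to today: PV = €228.8889 / (1 + 0.055)^4 = €228.8889 / 1.238825 = €184.76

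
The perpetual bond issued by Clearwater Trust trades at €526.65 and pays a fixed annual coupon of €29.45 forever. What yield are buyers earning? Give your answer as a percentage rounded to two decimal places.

P = C/r ⇒ r = C/P = €29.45/€526.65 = 0.055919

5.59%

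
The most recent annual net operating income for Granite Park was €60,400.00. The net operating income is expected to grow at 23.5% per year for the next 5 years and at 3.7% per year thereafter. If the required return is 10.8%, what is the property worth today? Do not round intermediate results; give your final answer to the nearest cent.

D_1 = 74594.00000
D_2 = 92123.59000
D_3 = 113772.63365
D_4 = 140509.20256
D_5 = 173528.86516
Terminal value at year 5: TV = D_5×(1+g_2)/(r−g_2) = 179949.43317/0.071 = 2534499.05873
P_0 = D_1/(1+r)^1 + D_2/(1+r)^2 + D_3/(1+r)^3 + D_4/(1+r)^4 + D_5/(1+r)^5 + TV/(1+r)^5
    = 67323.10469 + 75039.74214 + 83640.86782 + 93227.86260 + 103913.72772 + 1517725.85414 = 1940871.15913

€1940871.16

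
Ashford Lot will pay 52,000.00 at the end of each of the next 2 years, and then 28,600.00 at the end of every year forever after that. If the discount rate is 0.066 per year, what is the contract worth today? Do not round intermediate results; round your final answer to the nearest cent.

475876.69

PV of 2-year annuity: 52,000.00 × [1 − (1+0.066)^−2] / 0.066 = 94540.79531
Perpetuity value at year 2: 28,600.00 / 0.066 = 433333.33333
PV of perpetuity: 433333.33333 / (1+0.066)^2 = 381335.89591
Total PV = 94540.79531 + 381335.89591 = 475876.69122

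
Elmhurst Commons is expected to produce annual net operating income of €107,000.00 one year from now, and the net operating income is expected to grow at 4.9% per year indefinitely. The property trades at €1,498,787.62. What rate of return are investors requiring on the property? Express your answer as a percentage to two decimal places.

12.04%

P = D₁/(r − g) ⇒ r = D₁/P + g = €107,000.0000/€1,498,787.62 + 0.049 = 0.071391 + 0.049 = 0.120391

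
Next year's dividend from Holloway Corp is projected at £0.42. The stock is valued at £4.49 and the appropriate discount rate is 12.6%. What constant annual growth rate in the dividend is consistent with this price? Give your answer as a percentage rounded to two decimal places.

P = D₁/(r−g) ⇒ g = r − D₁/P = 0.126 − £0.42/£4.49 = 0.032459

3.25%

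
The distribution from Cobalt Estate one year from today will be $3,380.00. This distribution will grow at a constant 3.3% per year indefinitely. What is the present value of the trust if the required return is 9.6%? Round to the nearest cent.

Growing perpetuity: P = D₁ / (r − g) = $3,380.0000 / (0.096 − 0.033) = $53,650.79

$53650.79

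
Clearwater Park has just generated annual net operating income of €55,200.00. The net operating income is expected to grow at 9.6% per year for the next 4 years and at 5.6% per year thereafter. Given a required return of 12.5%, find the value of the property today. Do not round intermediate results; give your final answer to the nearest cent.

€967935.17

D_1 = 60499.20000
D_2 = 66307.12320
D_3 = 72672.60703
D_4 = 79649.17730
Terminal value at year 4: TV = D_4×(1+g_2)/(r−g_2) = 84109.53123/0.069 = 1218978.71349
P_0 = D_1/(1+r)^1 + D_2/(1+r)^2 + D_3/(1+r)^3 + D_4/(1+r)^4 + TV/(1+r)^4
    = 53777.06667 + 52390.81339 + 51040.29465 + 49724.58927 + 761002.40976 = 967935.17374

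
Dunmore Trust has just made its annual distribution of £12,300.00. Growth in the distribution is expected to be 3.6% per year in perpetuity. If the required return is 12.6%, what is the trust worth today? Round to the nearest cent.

£141586.67

D₁ = D₀ × (1 + g) = £12,300.00 × 1.036 = £12,742.8000
Growing perpetuity: P = D₁ / (r − g) = £12,742.8000 / (0.126 − 0.036) = £141,586.67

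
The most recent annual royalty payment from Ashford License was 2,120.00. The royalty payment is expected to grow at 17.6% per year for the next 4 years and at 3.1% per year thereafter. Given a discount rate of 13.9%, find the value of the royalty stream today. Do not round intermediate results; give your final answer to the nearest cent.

32190.21

D_1 = 2493.12000
D_2 = 2931.90912
D_3 = 3447.92513
D_4 = 4054.75995
Terminal value at year 4: TV = D_4×(1+g_2)/(r−g_2) = 4180.45751/0.108 = 38707.93987
P_0 = D_1/(1+r)^1 + D_2/(1+r)^2 + D_3/(1+r)^3 + D_4/(1+r)^4 + TV/(1+r)^4
    = 2188.86743 + 2259.97199 + 2333.38636 + 2409.18556 + 22998.79919 = 32190.21053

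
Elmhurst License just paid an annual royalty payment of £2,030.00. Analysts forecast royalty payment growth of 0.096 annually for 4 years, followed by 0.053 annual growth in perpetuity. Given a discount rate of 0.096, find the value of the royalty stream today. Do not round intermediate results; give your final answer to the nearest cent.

D_1 = 2224.88000
D_2 = 2438.46848
D_3 = 2672.56145
D_4 = 2929.12735
Terminal value at year 4: TV = D_4×(1+g_2)/(r−g_2) = 3084.37110/0.043 = 71729.56054
P_0 = D_1/(1+r)^1 + D_2/(1+r)^2 + D_3/(1+r)^3 + D_4/(1+r)^4 + TV/(1+r)^4
    = 2030.00000 + 2030.00000 + 2030.00000 + 2030.00000 + 49711.39535 = 57831.39535

£57831.40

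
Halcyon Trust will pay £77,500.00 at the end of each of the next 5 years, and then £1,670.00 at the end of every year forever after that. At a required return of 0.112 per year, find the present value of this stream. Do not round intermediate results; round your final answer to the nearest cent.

PV of 5-year annuity: £77,500.00 × [1 − (1+0.112)^−5] / 0.112 = 284996.77138
Perpetuity value at year 5: £1,670.00 / 0.112 = 14910.71429
PV of perpetuity: 14910.71429 / (1+0.112)^5 = 8769.49353
Total PV = 284996.77138 + 8769.49353 = 293766.26491

£293766.26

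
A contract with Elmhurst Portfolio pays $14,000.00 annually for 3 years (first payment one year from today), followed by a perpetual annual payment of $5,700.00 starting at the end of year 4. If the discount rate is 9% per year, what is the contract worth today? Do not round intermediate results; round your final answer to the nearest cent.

PV of 3-year annuity: $14,000.00 × [1 − (1+0.09)^−3] / 0.09 = 35438.12532
Perpetuity value at year 3: $5,700.00 / 0.09 = 63333.33333
PV of perpetuity: 63333.33333 / (1+0.09)^3 = 48904.95374
Total PV = 35438.12532 + 48904.95374 = 84343.07906

$84343.08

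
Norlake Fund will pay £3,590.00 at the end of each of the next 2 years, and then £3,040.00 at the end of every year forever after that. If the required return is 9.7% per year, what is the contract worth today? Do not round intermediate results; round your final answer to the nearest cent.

£32298.61

PV of 2-year annuity: £3,590.00 × [1 − (1+0.097)^−2] / 0.097 = 6255.75345
Perpetuity value at year 2: £3,040.00 / 0.097 = 31340.20619
PV of perpetuity: 31340.20619 / (1+0.097)^2 = 26042.85508
Total PV = 6255.75345 + 26042.85508 = 32298.60852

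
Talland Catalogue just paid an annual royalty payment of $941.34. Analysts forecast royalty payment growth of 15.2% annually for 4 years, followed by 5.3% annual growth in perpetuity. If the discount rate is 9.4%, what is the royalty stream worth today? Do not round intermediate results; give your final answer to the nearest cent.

D_1 = 1084.42368
D_2 = 1249.25608
D_3 = 1439.14300
D_4 = 1657.89274
Terminal value at year 4: TV = D_4×(1+g_2)/(r−g_2) = 1745.76106/0.041 = 42579.53793
P_0 = D_1/(1+r)^1 + D_2/(1+r)^2 + D_3/(1+r)^3 + D_4/(1+r)^4 + TV/(1+r)^4
    = 991.24651 + 1043.79888 + 1099.13740 + 1157.40976 + 29725.67028 = 34017.26283

$34017.26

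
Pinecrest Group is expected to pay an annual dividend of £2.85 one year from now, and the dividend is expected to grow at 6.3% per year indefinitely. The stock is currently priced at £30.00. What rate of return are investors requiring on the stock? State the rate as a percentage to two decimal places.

P = D₁/(r − g) ⇒ r = D₁/P + g = £2.8500/£30.00 + 0.063 = 0.095000 + 0.063 = 0.158000

15.80%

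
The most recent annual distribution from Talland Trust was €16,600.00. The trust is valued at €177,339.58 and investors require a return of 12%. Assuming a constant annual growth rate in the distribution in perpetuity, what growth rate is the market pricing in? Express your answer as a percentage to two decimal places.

2.41%

P = D₀(1+g)/(r−g) ⇒ P(r−g) = D₀(1+g) ⇒ g(P+D₀) = P·r − D₀
g = (P·r − D₀)/(P + D₀) = (€177,339.58×0.12 − €16,600.00) / (€177,339.58 + €16,600.00) = 0.024135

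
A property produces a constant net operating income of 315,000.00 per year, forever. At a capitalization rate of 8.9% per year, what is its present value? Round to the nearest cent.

Level perpetuity: PV = C / r = 315,000.00 / 0.089 = 3,539,325.84

3539325.84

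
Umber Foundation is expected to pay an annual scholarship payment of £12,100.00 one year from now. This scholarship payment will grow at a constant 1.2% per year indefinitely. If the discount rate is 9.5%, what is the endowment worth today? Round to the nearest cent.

Growing perpetuity: P = D₁ / (r − g) = £12,100.0000 / (0.095 − 0.012) = £145,783.13

£145783.13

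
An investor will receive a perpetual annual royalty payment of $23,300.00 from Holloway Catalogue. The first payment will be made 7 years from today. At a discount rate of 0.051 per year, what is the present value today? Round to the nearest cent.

Value at end of year 6: C / r = $23,300.00 / 0.051 = $456,862.7451
Discount to today: PV = $456,862.7451 / (1 + 0.051)^6 = $456,862.7451 / 1.347772 = $338,976.39

$338976.39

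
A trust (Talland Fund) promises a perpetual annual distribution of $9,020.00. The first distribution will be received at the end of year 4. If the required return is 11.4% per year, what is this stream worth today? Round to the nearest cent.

Value at end of year 3: C / r = $9,020.00 / 0.114 = $79,122.8070
Discount to today: PV = $79,122.8070 / (1 + 0.114)^3 = $79,122.8070 / 1.382470 = $57,232.95

$57232.95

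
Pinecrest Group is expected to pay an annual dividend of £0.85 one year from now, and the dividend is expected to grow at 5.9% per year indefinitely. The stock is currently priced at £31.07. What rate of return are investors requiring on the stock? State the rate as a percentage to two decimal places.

8.64%

P = D₁/(r − g) ⇒ r = D₁/P + g = £0.8500/£31.07 + 0.059 = 0.027358 + 0.059 = 0.086358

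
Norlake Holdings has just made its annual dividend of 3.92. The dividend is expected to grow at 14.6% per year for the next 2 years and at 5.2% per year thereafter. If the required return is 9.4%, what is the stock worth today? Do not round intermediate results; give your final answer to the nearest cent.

116.15

D_1 = 4.49232
D_2 = 5.14820
Terminal value at year 2: TV = D_2×(1+g_2)/(r−g_2) = 5.41591/0.042 = 128.95012
P_0 = D_1/(1+r)^1 + D_2/(1+r)^2 + TV/(1+r)^2
    = 4.10633 + 4.30151 + 107.74251 = 116.15035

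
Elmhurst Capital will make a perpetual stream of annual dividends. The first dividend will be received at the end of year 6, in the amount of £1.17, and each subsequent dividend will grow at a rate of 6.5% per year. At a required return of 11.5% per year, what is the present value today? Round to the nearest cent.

Value at end of year 5: C₁ / (r − g) = £1.17 / (0.115 − 0.065) = £23.4000
Discount to today: PV = £23.4000 / (1 + 0.115)^5 = £23.4000 / 1.723353 = £13.58

£13.58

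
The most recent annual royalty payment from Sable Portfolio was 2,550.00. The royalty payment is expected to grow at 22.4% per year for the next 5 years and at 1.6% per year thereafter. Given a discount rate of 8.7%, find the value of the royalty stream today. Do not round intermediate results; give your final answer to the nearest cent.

D_1 = 3121.20000
D_2 = 3820.34880
D_3 = 4676.10693
D_4 = 5723.55488
D_5 = 7005.63118
Terminal value at year 5: TV = D_5×(1+g_2)/(r−g_2) = 7117.72128/0.071 = 100249.59545
P_0 = D_1/(1+r)^1 + D_2/(1+r)^2 + D_3/(1+r)^3 + D_4/(1+r)^4 + D_5/(1+r)^5 + TV/(1+r)^5
    = 2871.38914 + 3233.28456 + 3640.79144 + 4099.65844 + 4616.35872 + 66059.44312 = 84520.92543

84520.93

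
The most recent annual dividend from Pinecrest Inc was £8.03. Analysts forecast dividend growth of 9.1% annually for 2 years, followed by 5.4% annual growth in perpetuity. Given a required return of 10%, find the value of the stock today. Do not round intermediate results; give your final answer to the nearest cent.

£196.86

D_1 = 8.76073
D_2 = 9.55796
Terminal value at year 2: TV = D_2×(1+g_2)/(r−g_2) = 10.07409/0.046 = 219.00187
P_0 = D_1/(1+r)^1 + D_2/(1+r)^2 + TV/(1+r)^2
    = 7.96430 + 7.89914 + 180.99328 = 196.85672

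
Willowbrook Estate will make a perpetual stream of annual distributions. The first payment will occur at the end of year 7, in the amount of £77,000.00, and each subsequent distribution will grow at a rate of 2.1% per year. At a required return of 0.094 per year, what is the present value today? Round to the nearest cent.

£615267.44

Value at end of year 6: C₁ / (r − g) = £77,000.00 / (0.094 − 0.021) = £1,054,794.5205
Discount to today: PV = £1,054,794.5205 / (1 + 0.094)^6 = £1,054,794.5205 / 1.714368 = £615,267.44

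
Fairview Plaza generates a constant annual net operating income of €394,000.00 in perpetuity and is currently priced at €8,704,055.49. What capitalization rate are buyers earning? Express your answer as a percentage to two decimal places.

4.53%

P = C/r ⇒ r = C/P = €394,000.00/€8,704,055.49 = 0.045266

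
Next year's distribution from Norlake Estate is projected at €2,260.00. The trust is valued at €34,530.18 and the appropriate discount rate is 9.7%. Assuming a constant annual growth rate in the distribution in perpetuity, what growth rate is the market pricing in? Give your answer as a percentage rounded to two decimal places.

3.16%

P = D₁/(r−g) ⇒ g = r − D₁/P = 0.097 − €2,260.00/€34,530.18 = 0.031550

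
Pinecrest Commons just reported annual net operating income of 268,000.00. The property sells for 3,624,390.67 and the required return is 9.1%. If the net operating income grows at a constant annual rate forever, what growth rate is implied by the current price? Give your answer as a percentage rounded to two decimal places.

1.59%

P = D₀(1+g)/(r−g) ⇒ P(r−g) = D₀(1+g) ⇒ g(P+D₀) = P·r − D₀
g = (P·r − D₀)/(P + D₀) = (3,624,390.67×0.091 − 268,000.00) / (3,624,390.67 + 268,000.00) = 0.015882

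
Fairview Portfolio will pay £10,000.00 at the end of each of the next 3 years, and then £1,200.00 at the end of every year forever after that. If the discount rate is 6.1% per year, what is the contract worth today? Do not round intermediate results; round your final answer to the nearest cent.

PV of 3-year annuity: £10,000.00 × [1 − (1+0.061)^−3] / 0.061 = 26680.74122
Perpetuity value at year 3: £1,200.00 / 0.061 = 19672.13115
PV of perpetuity: 19672.13115 / (1+0.061)^3 = 16470.44220
Total PV = 26680.74122 + 16470.44220 = 43151.18342

£43151.18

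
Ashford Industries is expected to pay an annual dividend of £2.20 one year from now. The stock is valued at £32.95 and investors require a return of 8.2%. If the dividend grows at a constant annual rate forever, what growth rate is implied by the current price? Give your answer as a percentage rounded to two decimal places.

1.52%

P = D₁/(r−g) ⇒ g = r − D₁/P = 0.082 − £2.20/£32.95 = 0.015232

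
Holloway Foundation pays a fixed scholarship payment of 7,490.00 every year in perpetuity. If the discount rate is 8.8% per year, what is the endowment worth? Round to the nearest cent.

85113.64

Level perpetuity: PV = C / r = 7,490.00 / 0.088 = 85,113.64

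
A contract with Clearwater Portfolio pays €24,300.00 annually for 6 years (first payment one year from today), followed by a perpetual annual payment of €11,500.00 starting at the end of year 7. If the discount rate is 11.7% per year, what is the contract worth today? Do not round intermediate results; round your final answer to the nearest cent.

PV of 6-year annuity: €24,300.00 × [1 − (1+0.117)^−6] / 0.117 = 100761.86294
Perpetuity value at year 6: €11,500.00 / 0.117 = 98290.59829
PV of perpetuity: 98290.59829 / (1+0.117)^6 = 50604.94299
Total PV = 100761.86294 + 50604.94299 = 151366.80593

€151366.81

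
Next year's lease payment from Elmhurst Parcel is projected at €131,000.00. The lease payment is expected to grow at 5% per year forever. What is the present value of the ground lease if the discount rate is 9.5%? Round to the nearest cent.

€2911111.11

Growing perpetuity: P = D₁ / (r − g) = €131,000.0000 / (0.095 − 0.05) = €2,911,111.11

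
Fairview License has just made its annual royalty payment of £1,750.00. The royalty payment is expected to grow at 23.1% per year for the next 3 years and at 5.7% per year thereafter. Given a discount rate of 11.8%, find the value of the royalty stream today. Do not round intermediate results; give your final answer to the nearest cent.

£46863.79

D_1 = 2154.25000
D_2 = 2651.88175
D_3 = 3264.46643
Terminal value at year 3: TV = D_3×(1+g_2)/(r−g_2) = 3450.54102/0.061 = 56566.24625
P_0 = D_1/(1+r)^1 + D_2/(1+r)^2 + D_3/(1+r)^3 + TV/(1+r)^3
    = 1926.87835 + 2121.63440 + 2336.07508 + 40479.20264 = 46863.79047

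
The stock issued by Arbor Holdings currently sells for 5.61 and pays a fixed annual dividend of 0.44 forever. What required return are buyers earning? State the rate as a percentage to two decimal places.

7.84%

P = C/r ⇒ r = C/P = 0.44/5.61 = 0.078431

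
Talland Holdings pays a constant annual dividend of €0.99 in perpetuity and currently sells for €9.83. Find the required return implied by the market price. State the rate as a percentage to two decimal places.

10.07%

P = C/r ⇒ r = C/P = €0.99/€9.83 = 0.100712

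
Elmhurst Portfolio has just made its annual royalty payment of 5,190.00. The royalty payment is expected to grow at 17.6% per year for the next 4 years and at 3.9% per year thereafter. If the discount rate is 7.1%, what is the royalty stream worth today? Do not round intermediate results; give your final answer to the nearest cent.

271337.18

D_1 = 6103.44000
D_2 = 7177.64544
D_3 = 8440.91104
D_4 = 9926.51138
Terminal value at year 4: TV = D_4×(1+g_2)/(r−g_2) = 10313.64532/0.032 = 322301.41637
P_0 = D_1/(1+r)^1 + D_2/(1+r)^2 + D_3/(1+r)^3 + D_4/(1+r)^4 + TV/(1+r)^4
    = 5698.82353 + 6257.53172 + 6871.01522 + 7544.64416 + 244965.16519 = 271337.17982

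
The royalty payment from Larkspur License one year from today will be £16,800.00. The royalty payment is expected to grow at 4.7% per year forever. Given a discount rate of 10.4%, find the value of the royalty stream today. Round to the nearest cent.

Growing perpetuity: P = D₁ / (r − g) = £16,800.0000 / (0.104 − 0.047) = £294,736.84

£294736.84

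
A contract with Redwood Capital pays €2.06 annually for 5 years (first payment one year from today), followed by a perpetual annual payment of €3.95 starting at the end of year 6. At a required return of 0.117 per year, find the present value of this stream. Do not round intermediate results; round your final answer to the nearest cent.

€26.90

PV of 5-year annuity: €2.06 × [1 − (1+0.117)^−5] / 0.117 = 7.48136
Perpetuity value at year 5: €3.95 / 0.117 = 33.76068
PV of perpetuity: 33.76068 / (1+0.117)^5 = 19.41536
Total PV = 7.48136 + 19.41536 = 26.89672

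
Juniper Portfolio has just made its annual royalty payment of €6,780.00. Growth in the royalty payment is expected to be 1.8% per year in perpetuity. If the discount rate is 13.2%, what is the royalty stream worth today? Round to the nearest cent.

D₁ = D₀ × (1 + g) = €6,780.00 × 1.018 = €6,902.0400
Growing perpetuity: P = D₁ / (r − g) = €6,902.0400 / (0.132 − 0.018) = €60,544.21

€60544.21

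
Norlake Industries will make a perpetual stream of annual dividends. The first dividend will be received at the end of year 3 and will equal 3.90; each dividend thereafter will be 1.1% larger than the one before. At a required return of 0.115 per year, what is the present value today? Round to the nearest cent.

30.16

Value at end of year 2: C₁ / (r − g) = 3.90 / (0.115 − 0.011) = 37.5000
Discount to today: PV = 37.5000 / (1 + 0.115)^2 = 37.5000 / 1.243225 = 30.16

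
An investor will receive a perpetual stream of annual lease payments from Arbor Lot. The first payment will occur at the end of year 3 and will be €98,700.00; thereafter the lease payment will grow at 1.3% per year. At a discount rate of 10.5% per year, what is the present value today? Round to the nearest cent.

€878627.45

Value at end of year 2: C₁ / (r − g) = €98,700.00 / (0.105 − 0.013) = €1,072,826.0870
Discount to today: PV = €1,072,826.0870 / (1 + 0.105)^2 = €1,072,826.0870 / 1.221025 = €878,627.45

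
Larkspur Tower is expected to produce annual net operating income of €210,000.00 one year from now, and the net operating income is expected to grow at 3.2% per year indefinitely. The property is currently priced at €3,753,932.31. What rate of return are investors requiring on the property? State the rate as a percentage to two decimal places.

8.79%

P = D₁/(r − g) ⇒ r = D₁/P + g = €210,000.0000/€3,753,932.31 + 0.032 = 0.055941 + 0.032 = 0.087941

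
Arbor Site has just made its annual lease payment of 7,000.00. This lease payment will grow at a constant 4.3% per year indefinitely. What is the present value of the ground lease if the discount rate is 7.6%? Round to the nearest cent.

221242.42

D₁ = D₀ × (1 + g) = 7,000.00 × 1.043 = 7,301.0000
Growing perpetuity: P = D₁ / (r − g) = 7,301.0000 / (0.076 − 0.043) = 221,242.42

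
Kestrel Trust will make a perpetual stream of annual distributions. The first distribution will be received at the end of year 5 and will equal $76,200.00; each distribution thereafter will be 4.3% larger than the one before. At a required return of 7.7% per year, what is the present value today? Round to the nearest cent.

$1665763.11

Value at end of year 4: C₁ / (r − g) = $76,200.00 / (0.077 − 0.043) = $2,241,176.4706
Discount to today: PV = $2,241,176.4706 / (1 + 0.077)^4 = $2,241,176.4706 / 1.345435 = $1,665,763.11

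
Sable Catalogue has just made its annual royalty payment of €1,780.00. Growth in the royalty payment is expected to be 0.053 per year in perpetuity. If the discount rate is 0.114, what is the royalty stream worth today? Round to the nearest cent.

€30726.89

D₁ = D₀ × (1 + g) = €1,780.00 × 1.053 = €1,874.3400
Growing perpetuity: P = D₁ / (r − g) = €1,874.3400 / (0.114 − 0.053) = €30,726.89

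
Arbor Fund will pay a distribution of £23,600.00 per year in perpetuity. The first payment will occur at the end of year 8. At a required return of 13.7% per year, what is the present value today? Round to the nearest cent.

£70124.24

Value at end of year 7: C / r = £23,600.00 / 0.137 = £172,262.7737
Discount to today: PV = £172,262.7737 / (1 + 0.137)^7 = £172,262.7737 / 2.456537 = £70,124.24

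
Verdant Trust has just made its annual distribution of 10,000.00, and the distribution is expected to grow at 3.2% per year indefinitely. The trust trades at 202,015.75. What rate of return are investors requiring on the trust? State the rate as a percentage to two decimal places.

D₁ = 10,000.00 × 1.032 = 10,320.0000
P = D₁/(r − g) ⇒ r = D₁/P + g = 10,320.0000/202,015.75 + 0.032 = 0.051085 + 0.032 = 0.083085

8.31%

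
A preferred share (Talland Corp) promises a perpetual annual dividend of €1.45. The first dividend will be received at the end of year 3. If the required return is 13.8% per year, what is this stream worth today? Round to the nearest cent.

€8.11

Value at end of year 2: C / r = €1.45 / 0.138 = €10.5072
Discount to today: PV = €10.5072 / (1 + 0.138)^2 = €10.5072 / 1.295044 = €8.11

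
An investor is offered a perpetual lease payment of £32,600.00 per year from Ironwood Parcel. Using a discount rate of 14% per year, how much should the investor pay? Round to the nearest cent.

Level perpetuity: PV = C / r = £32,600.00 / 0.14 = £232,857.14

£232857.14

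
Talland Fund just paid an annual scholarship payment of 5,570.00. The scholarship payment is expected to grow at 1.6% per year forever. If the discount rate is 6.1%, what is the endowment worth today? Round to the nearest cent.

D₁ = D₀ × (1 + g) = 5,570.00 × 1.016 = 5,659.1200
Growing perpetuity: P = D₁ / (r − g) = 5,659.1200 / (0.061 − 0.016) = 125,758.22

125758.22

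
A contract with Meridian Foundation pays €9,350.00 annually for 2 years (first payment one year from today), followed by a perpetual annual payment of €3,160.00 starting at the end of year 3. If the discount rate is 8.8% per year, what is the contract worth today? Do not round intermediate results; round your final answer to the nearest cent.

€46827.60

PV of 2-year annuity: €9,350.00 × [1 − (1+0.088)^−2] / 0.088 = 16492.41728
Perpetuity value at year 2: €3,160.00 / 0.088 = 35909.09091
PV of perpetuity: 35909.09091 / (1+0.088)^2 = 30335.18304
Total PV = 16492.41728 + 30335.18304 = 46827.60032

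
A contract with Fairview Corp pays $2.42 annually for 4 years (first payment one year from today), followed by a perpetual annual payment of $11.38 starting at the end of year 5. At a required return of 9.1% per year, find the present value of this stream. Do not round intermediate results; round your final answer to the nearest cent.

$96.09

PV of 4-year annuity: $2.42 × [1 − (1+0.091)^−4] / 0.091 = 7.82294
Perpetuity value at year 4: $11.38 / 0.091 = 125.05495
PV of perpetuity: 125.05495 / (1+0.091)^4 = 88.26771
Total PV = 7.82294 + 88.26771 = 96.09066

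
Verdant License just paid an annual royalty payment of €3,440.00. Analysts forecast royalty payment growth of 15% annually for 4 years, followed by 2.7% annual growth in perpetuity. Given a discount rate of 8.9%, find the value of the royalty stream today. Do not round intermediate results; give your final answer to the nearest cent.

€86660.49

D_1 = 3956.00000
D_2 = 4549.40000
D_3 = 5231.81000
D_4 = 6016.58150
Terminal value at year 4: TV = D_4×(1+g_2)/(r−g_2) = 6179.02920/0.062 = 99661.76130
P_0 = D_1/(1+r)^1 + D_2/(1+r)^2 + D_3/(1+r)^3 + D_4/(1+r)^4 + TV/(1+r)^4
    = 3632.69054 + 3836.17458 + 4051.05672 + 4277.97542 + 70862.59285 = 86660.49012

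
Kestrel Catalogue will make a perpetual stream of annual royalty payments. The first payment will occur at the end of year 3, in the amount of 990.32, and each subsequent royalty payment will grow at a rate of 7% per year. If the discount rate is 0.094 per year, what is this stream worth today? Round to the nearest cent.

34477.02

Value at end of year 2: C₁ / (r − g) = 990.32 / (0.094 − 0.07) = 41,263.3333
Discount to today: PV = 41,263.3333 / (1 + 0.094)^2 = 41,263.3333 / 1.196836 = 34,477.02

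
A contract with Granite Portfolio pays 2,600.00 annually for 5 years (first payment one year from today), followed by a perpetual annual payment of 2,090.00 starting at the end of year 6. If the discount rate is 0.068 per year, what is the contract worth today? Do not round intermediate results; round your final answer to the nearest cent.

PV of 5-year annuity: 2,600.00 × [1 − (1+0.068)^−5] / 0.068 = 10717.84502
Perpetuity value at year 5: 2,090.00 / 0.068 = 30735.29412
PV of perpetuity: 30735.29412 / (1+0.068)^5 = 22119.79562
Total PV = 10717.84502 + 22119.79562 = 32837.64064

32837.64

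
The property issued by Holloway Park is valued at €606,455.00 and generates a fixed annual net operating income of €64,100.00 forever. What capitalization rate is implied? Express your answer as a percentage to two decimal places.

10.57%

P = C/r ⇒ r = C/P = €64,100.00/€606,455.00 = 0.105696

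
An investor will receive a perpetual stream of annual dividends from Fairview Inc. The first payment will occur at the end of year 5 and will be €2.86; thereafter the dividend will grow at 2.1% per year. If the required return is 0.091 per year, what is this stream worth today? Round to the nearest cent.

€28.84

Value at end of year 4: C₁ / (r − g) = €2.86 / (0.091 − 0.021) = €40.8571
Discount to today: PV = €40.8571 / (1 + 0.091)^4 = €40.8571 / 1.416769 = €28.84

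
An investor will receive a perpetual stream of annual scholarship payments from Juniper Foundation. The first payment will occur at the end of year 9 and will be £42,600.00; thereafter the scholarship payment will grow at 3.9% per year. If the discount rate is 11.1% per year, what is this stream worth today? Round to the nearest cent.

Value at end of year 8: C₁ / (r − g) = £42,600.00 / (0.111 − 0.039) = £591,666.6667
Discount to today: PV = £591,666.6667 / (1 + 0.111)^8 = £591,666.6667 / 2.321200 = £254,896.95

£254896.95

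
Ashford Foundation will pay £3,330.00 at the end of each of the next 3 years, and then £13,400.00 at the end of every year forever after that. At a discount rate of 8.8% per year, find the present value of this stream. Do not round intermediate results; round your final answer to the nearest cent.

PV of 3-year annuity: £3,330.00 × [1 − (1+0.088)^−3] / 0.088 = 8459.34743
Perpetuity value at year 3: £13,400.00 / 0.088 = 152272.72727
PV of perpetuity: 152272.72727 / (1+0.088)^3 = 118232.10999
Total PV = 8459.34743 + 118232.10999 = 126691.45742

£126691.46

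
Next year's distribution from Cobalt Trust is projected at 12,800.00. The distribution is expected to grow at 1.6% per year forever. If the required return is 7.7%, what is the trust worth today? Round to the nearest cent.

209836.07

Growing perpetuity: P = D₁ / (r − g) = 12,800.0000 / (0.077 − 0.016) = 209,836.07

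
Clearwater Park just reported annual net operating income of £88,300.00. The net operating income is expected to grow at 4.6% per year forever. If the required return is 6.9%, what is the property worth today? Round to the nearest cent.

D₁ = D₀ × (1 + g) = £88,300.00 × 1.046 = £92,361.8000
Growing perpetuity: P = D₁ / (r − g) = £92,361.8000 / (0.069 − 0.046) = £4,015,730.43

£4015730.43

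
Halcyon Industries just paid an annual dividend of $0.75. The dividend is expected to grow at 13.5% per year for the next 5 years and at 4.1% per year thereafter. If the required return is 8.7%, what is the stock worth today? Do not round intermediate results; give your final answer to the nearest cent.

$25.34

D_1 = 0.85125
D_2 = 0.96617
D_3 = 1.09660
D_4 = 1.24464
D_5 = 1.41267
Terminal value at year 5: TV = D_5×(1+g_2)/(r−g_2) = 1.47059/0.046 = 31.96933
P_0 = D_1/(1+r)^1 + D_2/(1+r)^2 + D_3/(1+r)^3 + D_4/(1+r)^4 + D_5/(1+r)^5 + TV/(1+r)^5
    = 0.78312 + 0.81770 + 0.85381 + 0.89151 + 0.93088 + 21.06618 = 25.34319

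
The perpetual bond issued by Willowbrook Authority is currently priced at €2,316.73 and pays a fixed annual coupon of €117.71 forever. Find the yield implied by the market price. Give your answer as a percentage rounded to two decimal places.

P = C/r ⇒ r = C/P = €117.71/€2,316.73 = 0.050809

5.08%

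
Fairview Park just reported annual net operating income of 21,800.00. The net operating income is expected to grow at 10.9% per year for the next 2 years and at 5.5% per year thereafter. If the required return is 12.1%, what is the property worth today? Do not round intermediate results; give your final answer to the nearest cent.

D_1 = 24176.20000
D_2 = 26811.40580
Terminal value at year 2: TV = D_2×(1+g_2)/(r−g_2) = 28286.03312/0.066 = 428576.25938
P_0 = D_1/(1+r)^1 + D_2/(1+r)^2 + TV/(1+r)^2
    = 21566.63693 + 21335.77195 + 341049.08194 = 383951.49082

383951.49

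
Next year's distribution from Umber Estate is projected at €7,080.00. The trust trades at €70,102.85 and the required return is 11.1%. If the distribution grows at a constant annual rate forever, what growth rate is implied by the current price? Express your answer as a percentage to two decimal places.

1.00%

P = D₁/(r−g) ⇒ g = r − D₁/P = 0.111 − €7,080.00/€70,102.85 = 0.010006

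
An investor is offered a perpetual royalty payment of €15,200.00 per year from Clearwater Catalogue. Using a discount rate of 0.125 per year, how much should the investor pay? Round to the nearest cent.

Level perpetuity: PV = C / r = €15,200.00 / 0.125 = €121,600.00

€121600.00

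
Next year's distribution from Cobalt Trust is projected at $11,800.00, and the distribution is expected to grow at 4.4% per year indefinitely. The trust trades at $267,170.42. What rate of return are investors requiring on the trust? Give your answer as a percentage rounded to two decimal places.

8.82%

P = D₁/(r − g) ⇒ r = D₁/P + g = $11,800.0000/$267,170.42 + 0.044 = 0.044167 + 0.044 = 0.088167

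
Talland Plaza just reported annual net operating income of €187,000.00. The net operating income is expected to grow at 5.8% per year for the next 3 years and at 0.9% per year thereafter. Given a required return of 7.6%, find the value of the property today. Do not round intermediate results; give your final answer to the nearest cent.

€3219622.55

D_1 = 197846.00000
D_2 = 209321.06800
D_3 = 221461.68994
Terminal value at year 3: TV = D_3×(1+g_2)/(r−g_2) = 223454.84515/0.067 = 3335146.94259
P_0 = D_1/(1+r)^1 + D_2/(1+r)^2 + D_3/(1+r)^3 + TV/(1+r)^3
    = 183871.74721 + 180795.82579 + 177771.36030 + 2677183.62008 = 3219622.55339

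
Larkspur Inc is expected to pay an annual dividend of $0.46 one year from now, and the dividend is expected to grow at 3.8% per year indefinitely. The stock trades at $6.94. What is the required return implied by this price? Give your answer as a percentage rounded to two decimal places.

10.43%

P = D₁/(r − g) ⇒ r = D₁/P + g = $0.4600/$6.94 + 0.038 = 0.066282 + 0.038 = 0.104282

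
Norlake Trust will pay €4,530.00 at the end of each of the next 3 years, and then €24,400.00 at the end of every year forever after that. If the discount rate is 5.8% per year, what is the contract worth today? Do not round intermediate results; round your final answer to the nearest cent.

€367379.76

PV of 3-year annuity: €4,530.00 × [1 − (1+0.058)^−3] / 0.058 = 12153.69041
Perpetuity value at year 3: €24,400.00 / 0.058 = 420689.65517
PV of perpetuity: 420689.65517 / (1+0.058)^3 = 355226.06884
Total PV = 12153.69041 + 355226.06884 = 367379.75925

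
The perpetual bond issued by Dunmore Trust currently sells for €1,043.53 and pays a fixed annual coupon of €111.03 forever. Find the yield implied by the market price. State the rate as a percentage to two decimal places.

10.64%

P = C/r ⇒ r = C/P = €111.03/€1,043.53 = 0.106398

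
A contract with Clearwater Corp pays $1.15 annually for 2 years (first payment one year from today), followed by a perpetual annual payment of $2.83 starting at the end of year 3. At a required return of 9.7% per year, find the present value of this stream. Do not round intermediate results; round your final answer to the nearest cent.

$26.25

PV of 2-year annuity: $1.15 × [1 − (1+0.097)^−2] / 0.097 = 2.00393
Perpetuity value at year 2: $2.83 / 0.097 = 29.17526
PV of perpetuity: 29.17526 / (1+0.097)^2 = 24.24384
Total PV = 2.00393 + 24.24384 = 26.24777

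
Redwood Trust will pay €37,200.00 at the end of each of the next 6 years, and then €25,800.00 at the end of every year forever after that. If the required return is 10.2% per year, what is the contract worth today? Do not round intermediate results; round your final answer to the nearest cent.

PV of 6-year annuity: €37,200.00 × [1 − (1+0.102)^−6] / 0.102 = 161070.51846
Perpetuity value at year 6: €25,800.00 / 0.102 = 252941.17647
PV of perpetuity: 252941.17647 / (1+0.102)^6 = 141230.97818
Total PV = 161070.51846 + 141230.97818 = 302301.49664

€302301.50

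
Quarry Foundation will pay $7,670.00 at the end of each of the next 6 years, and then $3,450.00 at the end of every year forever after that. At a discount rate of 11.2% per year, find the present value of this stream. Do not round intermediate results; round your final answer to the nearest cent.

PV of 6-year annuity: $7,670.00 × [1 − (1+0.112)^−6] / 0.112 = 32262.12853
Perpetuity value at year 6: $3,450.00 / 0.112 = 30803.57143
PV of perpetuity: 30803.57143 / (1+0.112)^6 = 16291.92300
Total PV = 32262.12853 + 16291.92300 = 48554.05153

$48554.05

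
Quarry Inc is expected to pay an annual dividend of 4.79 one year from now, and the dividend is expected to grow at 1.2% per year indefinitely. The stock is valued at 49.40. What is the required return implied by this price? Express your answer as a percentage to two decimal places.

P = D₁/(r − g) ⇒ r = D₁/P + g = 4.7900/49.40 + 0.012 = 0.096964 + 0.012 = 0.108964

10.90%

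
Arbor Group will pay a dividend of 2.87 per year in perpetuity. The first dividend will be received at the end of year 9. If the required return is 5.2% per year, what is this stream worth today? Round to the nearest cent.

Value at end of year 8: C / r = 2.87 / 0.052 = 55.1923
Discount to today: PV = 55.1923 / (1 + 0.052)^8 = 55.1923 / 1.500120 = 36.79

36.79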